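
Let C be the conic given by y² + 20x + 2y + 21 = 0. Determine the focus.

Only y is squared. Complete the square in y: (y + 1)² = -20(x + 1).
Vertex (-1, -1); 4p = -20 so p = -5. Opens left.
Focus is p units from the vertex along the axis: (h + p, k).

(-6, -1)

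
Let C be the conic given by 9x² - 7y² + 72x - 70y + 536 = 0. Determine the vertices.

(-4, -14) and (-4, 4)

9(x² + 8x) -7(y² + 10y) = -536
9(x + 4)² -7(y + 5)² = -536 + 144 - 175 = -567
Dividing both sides by -567: (y + 5)²/81 - (x + 4)²/63 = 1
Hyperbola, center (-4, -5), transverse axis vertical; a² = 81, b² = 63.
a = 9. Vertices at (h, k ± a).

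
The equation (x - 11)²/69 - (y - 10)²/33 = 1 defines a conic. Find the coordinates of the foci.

Center (11, 10). The positive term is the x-term, so the transverse axis is horizontal; a² = 69, b² = 33.
c² = a² + b² = 69 + 33 = 102, so c = √102.
Foci lie on the horizontal axis through the center: (h ± c, k).

(11 - √102, 10) and (11 + √102, 10)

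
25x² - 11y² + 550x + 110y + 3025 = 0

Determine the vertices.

(-11, 0) and (-11, 10)

Group the x- and y-terms: 25(x² + 22x) -11(y² - 10y) = -3025
Complete the square: 25(x + 11)² -11(y - 5)² = -3025 + 3025 - 275 = -275
Dividing both sides by -275: (y - 5)²/25 - (x + 11)²/11 = 1
Hyperbola, center (-11, 5), transverse axis vertical; a² = 25, b² = 11.
a = 5. Vertices at (h, k ± a).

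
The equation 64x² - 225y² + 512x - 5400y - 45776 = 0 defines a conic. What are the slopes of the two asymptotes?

Rearranging, 64(x² + 8x) -225(y² + 24y) = 45776.
64(x + 4)² -225(y + 12)² = 45776 + 1024 - 32400 = 14400
Dividing both sides by 14400: (x + 4)²/225 - (y + 12)²/64 = 1
Hyperbola, center (-4, -12), transverse axis horizontal; a² = 225, b² = 64.
For a horizontal hyperbola the asymptotes have slope ±b/a.
Here that is ±8/15.

8/15 and -8/15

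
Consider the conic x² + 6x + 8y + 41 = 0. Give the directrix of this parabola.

y = -2

Only x is squared. Complete the square in x: (x + 3)² = -8(y + 4).
Vertex (-3, -4); 4p = -8 so p = -2. Opens down.
Directrix is the horizontal line y = k − p = -4 − (-2) = -2.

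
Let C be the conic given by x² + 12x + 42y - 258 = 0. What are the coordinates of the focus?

Only x is squared. Complete the square in x: (x + 6)² = -42(y - 7).
Vertex (-6, 7); 4p = -42 so p = -21/2. Opens down.
Focus is p units from the vertex along the axis: (h, k + p).

(-6, -7/2)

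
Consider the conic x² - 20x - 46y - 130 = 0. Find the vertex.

(10, -5)

Only x is squared. Complete the square in x: (x - 10)² = 46(y + 5).
Vertex (10, -5); 4p = 46 so p = 23/2. Opens up.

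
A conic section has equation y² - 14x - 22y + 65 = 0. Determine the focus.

(-1/2, 11)

Only y is squared. Complete the square in y: (y - 11)² = 14(x + 4).
Vertex (-4, 11); 4p = 14 so p = 7/2. Opens right.
Focus is p units from the vertex along the axis: (h + p, k).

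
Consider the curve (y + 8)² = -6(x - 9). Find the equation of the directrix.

Vertex (9, -8); 4p = -6 so p = -3/2. Opens left.
Directrix is the vertical line x = h − p = 9 − (-3/2) = 21/2.

x = 21/2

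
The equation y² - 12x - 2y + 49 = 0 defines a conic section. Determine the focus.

Only y is squared. Complete the square in y: (y - 1)² = 12(x - 4).
Vertex (4, 1); 4p = 12 so p = 3. Opens right.
Focus is p units from the vertex along the axis: (h + p, k).

(7, 1)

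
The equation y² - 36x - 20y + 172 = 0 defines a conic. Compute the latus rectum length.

36

Only y is squared. Complete the square in y: (y - 10)² = 36(x - 2).
Vertex (2, 10); 4p = 36 so p = 9. Opens right.
Latus rectum length = |4p| = 36.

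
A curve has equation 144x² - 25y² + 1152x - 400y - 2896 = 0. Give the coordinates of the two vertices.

Rearranging, 144(x² + 8x) -25(y² + 16y) = 2896.
Complete the square in x and y: 144(x + 4)² -25(y + 8)² = 2896 + 2304 - 1600 = 3600
Divide by 3600: (x + 4)²/25 - (y + 8)²/144 = 1
Hyperbola, center (-4, -8), transverse axis horizontal; a² = 25, b² = 144.
a = 5. Vertices at (h ± a, k).

(-9, -8) and (1, -8)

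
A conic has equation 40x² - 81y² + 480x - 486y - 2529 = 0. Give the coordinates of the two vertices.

Rearranging, 40(x² + 12x) -81(y² + 6y) = 2529.
40(x + 6)² -81(y + 3)² = 2529 + 1440 - 729 = 3240
Divide by 3240: (x + 6)²/81 - (y + 3)²/40 = 1
Hyperbola, center (-6, -3), transverse axis horizontal; a² = 81, b² = 40.
a = 9. Vertices at (h ± a, k).

(-15, -3) and (3, -3)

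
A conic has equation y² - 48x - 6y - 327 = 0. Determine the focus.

(5, 3)

Only y is squared. Complete the square in y: (y - 3)² = 48(x + 7).
Vertex (-7, 3); 4p = 48 so p = 12. Opens right.
Focus is p units from the vertex along the axis: (h + p, k).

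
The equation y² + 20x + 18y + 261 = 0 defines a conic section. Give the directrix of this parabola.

Only y is squared. Complete the square in y: (y + 9)² = -20(x + 9).
Vertex (-9, -9); 4p = -20 so p = -5. Opens left.
Directrix is the vertical line x = h − p = -9 − (-5) = -4.

x = -4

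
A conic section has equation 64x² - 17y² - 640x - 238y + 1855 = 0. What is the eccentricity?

e = 9/8

Rearranging, 64(x² - 10x) -17(y² + 14y) = -1855.
64(x - 5)² -17(y + 7)² = -1855 + 1600 - 833 = -1088
Dividing both sides by -1088: (y + 7)²/64 - (x - 5)²/17 = 1
Hyperbola, center (5, -7), transverse axis vertical; a² = 64, b² = 17.
c² = a² + b² = 81, so c = 9.
e = c/a = 9/8.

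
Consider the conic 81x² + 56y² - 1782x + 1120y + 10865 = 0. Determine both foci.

Collect terms: 81(x² - 22x) + 56(y² + 20y) = -10865
Complete the square in x and y: 81(x - 11)² + 56(y + 10)² = -10865 + 9801 + 5600 = 4536
Dividing both sides by 4536: (x - 11)²/56 + (y + 10)²/81 = 1
Ellipse, center (11, -10), major axis vertical; a² = 81, b² = 56.
c² = a² - b² = 81 - 56 = 25, so c = 5.
Foci lie on the vertical axis through the center: (h, k ± c).

(11, -15) and (11, -5)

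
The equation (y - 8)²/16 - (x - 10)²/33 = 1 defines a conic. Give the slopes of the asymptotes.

Center (10, 8). The positive term is the y-term, so the transverse axis is vertical; a² = 16, b² = 33.
For a vertical hyperbola the asymptotes have slope ±a/b.
Here that is ±4/√33 = ±4√33/33.

4√33/33 and -4√33/33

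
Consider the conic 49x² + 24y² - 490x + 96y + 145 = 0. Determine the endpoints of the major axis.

(5, -9) and (5, 5)

Group the x- and y-terms: 49(x² - 10x) + 24(y² + 4y) = -145
Complete the square: 49(x - 5)² + 24(y + 2)² = -145 + 1225 + 96 = 1176
Dividing both sides by 1176: (x - 5)²/24 + (y + 2)²/49 = 1
Ellipse, center (5, -2), major axis vertical; a² = 49, b² = 24.
a = 7. Vertices at (h, k ± a).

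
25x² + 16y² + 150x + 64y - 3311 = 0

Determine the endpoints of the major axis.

(-3, -17) and (-3, 13)

Group the x- and y-terms: 25(x² + 6x) + 16(y² + 4y) = 3311
Complete the square: 25(x + 3)² + 16(y + 2)² = 3311 + 225 + 64 = 3600
Divide through by 3600 to get (x + 3)²/144 + (y + 2)²/225 = 1.
Ellipse, center (-3, -2), major axis vertical; a² = 225, b² = 144.
a = 15. Vertices at (h, k ± a).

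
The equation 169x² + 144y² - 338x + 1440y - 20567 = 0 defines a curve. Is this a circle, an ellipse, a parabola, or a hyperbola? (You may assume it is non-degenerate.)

No xy term. Coefficients of x² and y² are A = 169, C = 144.
A and C have the same sign but A ≠ C ⇒ ellipse.

ellipse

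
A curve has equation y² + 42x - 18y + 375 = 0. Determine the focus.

(-35/2, 9)

Only y is squared. Complete the square in y: (y - 9)² = -42(x + 7).
Vertex (-7, 9); 4p = -42 so p = -21/2. Opens left.
Focus is p units from the vertex along the axis: (h + p, k).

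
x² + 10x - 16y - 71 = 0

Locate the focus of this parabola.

(-5, -2)

Only x is squared. Complete the square in x: (x + 5)² = 16(y + 6).
Vertex (-5, -6); 4p = 16 so p = 4. Opens up.
Focus is p units from the vertex along the axis: (h, k + p).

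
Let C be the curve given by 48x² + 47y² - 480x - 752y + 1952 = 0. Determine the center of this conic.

(5, 8)

Collect terms: 48(x² - 10x) + 47(y² - 16y) = -1952
Complete the square: 48(x - 5)² + 47(y - 8)² = -1952 + 1200 + 3008 = 2256
Divide by 2256: (x - 5)²/47 + (y - 8)²/48 = 1
Ellipse with center (5, 8).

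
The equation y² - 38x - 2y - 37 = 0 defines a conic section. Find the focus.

Only y is squared. Complete the square in y: (y - 1)² = 38(x + 1).
Vertex (-1, 1); 4p = 38 so p = 19/2. Opens right.
Focus is p units from the vertex along the axis: (h + p, k).

(17/2, 1)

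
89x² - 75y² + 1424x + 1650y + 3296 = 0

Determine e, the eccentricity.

Rearranging, 89(x² + 16x) -75(y² - 22y) = -3296.
Complete the square in x and y: 89(x + 8)² -75(y - 11)² = -3296 + 5696 - 9075 = -6675
Divide through by -6675 to get (y - 11)²/89 - (x + 8)²/75 = 1.
Hyperbola, center (-8, 11), transverse axis vertical; a² = 89, b² = 75.
c² = a² + b² = 164, so c = 2√41.
e = c/a = 2√41/√89 = 2√3649/89.

e = 2√3649/89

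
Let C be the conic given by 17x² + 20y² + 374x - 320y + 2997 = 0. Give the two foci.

(-11 - √3, 8) and (-11 + √3, 8)

Rearranging, 17(x² + 22x) + 20(y² - 16y) = -2997.
Complete the square in x and y: 17(x + 11)² + 20(y - 8)² = -2997 + 2057 + 1280 = 340
Divide by 340: (x + 11)²/20 + (y - 8)²/17 = 1
Ellipse, center (-11, 8), major axis horizontal; a² = 20, b² = 17.
c² = a² - b² = 20 - 17 = 3, so c = √3.
Foci lie on the horizontal axis through the center: (h ± c, k).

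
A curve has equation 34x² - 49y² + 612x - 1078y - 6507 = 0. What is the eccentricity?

e = √83/7

Group: 34(x² + 18x) -49(y² + 22y) = 6507
Complete the square: 34(x + 9)² -49(y + 11)² = 6507 + 2754 - 5929 = 3332
Divide through by 3332 to get (x + 9)²/98 - (y + 11)²/68 = 1.
Hyperbola, center (-9, -11), transverse axis horizontal; a² = 98, b² = 68.
c² = a² + b² = 166, so c = √166.
e = c/a = √166/7√2 = √83/7.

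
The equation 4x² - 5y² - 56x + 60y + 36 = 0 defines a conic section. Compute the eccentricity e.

Rearranging, 4(x² - 14x) -5(y² - 12y) = -36.
Complete the square: 4(x - 7)² -5(y - 6)² = -36 + 196 - 180 = -20
Divide through by -20 to get (y - 6)²/4 - (x - 7)²/5 = 1.
Hyperbola, center (7, 6), transverse axis vertical; a² = 4, b² = 5.
c² = a² + b² = 9, so c = 3.
e = c/a = 3/2.

e = 3/2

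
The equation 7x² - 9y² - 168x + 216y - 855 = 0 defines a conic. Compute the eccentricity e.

Group: 7(x² - 24x) -9(y² - 24y) = 855
Complete the square in x and y: 7(x - 12)² -9(y - 12)² = 855 + 1008 - 1296 = 567
Dividing both sides by 567: (x - 12)²/81 - (y - 12)²/63 = 1
Hyperbola, center (12, 12), transverse axis horizontal; a² = 81, b² = 63.
c² = a² + b² = 144, so c = 12.
e = c/a = 12/9 = 4/3.

e = 4/3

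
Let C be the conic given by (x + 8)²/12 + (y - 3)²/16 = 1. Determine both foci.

(-8, 1) and (-8, 5)

Center (-8, 3). The larger denominator 16 sits under the y-term, so the major axis is vertical; a² = 16, b² = 12.
c² = a² - b² = 16 - 12 = 4, so c = 2.
Foci lie on the vertical axis through the center: (h, k ± c).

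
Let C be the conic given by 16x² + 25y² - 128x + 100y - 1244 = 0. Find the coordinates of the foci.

Rearranging, 16(x² - 8x) + 25(y² + 4y) = 1244.
Completing the square gives 16(x - 4)² + 25(y + 2)² = 1244 + 256 + 100 = 1600.
Divide by 1600: (x - 4)²/100 + (y + 2)²/64 = 1
Ellipse, center (4, -2), major axis horizontal; a² = 100, b² = 64.
c² = a² - b² = 100 - 64 = 36, so c = 6.
Foci lie on the horizontal axis through the center: (h ± c, k).

(-2, -2) and (10, -2)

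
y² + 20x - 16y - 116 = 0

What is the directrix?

x = 14

Only y is squared. Complete the square in y: (y - 8)² = -20(x - 9).
Vertex (9, 8); 4p = -20 so p = -5. Opens left.
Directrix is the vertical line x = h − p = 9 − (-5) = 14.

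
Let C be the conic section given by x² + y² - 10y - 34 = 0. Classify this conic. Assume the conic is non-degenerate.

circle

No xy term. Coefficients of x² and y² are A = 1, C = 1.
A = C (same sign) ⇒ circle.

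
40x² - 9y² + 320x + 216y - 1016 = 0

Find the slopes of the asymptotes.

Rearranging, 40(x² + 8x) -9(y² - 24y) = 1016.
Completing the square gives 40(x + 4)² -9(y - 12)² = 1016 + 640 - 1296 = 360.
Dividing both sides by 360: (x + 4)²/9 - (y - 12)²/40 = 1
Hyperbola, center (-4, 12), transverse axis horizontal; a² = 9, b² = 40.
For a horizontal hyperbola the asymptotes have slope ±b/a.
Here that is ±2√10/3.

2√10/3 and -2√10/3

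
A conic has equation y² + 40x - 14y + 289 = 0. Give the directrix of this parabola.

Only y is squared. Complete the square in y: (y - 7)² = -40(x + 6).
Vertex (-6, 7); 4p = -40 so p = -10. Opens left.
Directrix is the vertical line x = h − p = -6 − (-10) = 4.

x = 4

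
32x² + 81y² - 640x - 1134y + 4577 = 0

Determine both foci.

Group: 32(x² - 20x) + 81(y² - 14y) = -4577
Completing the square gives 32(x - 10)² + 81(y - 7)² = -4577 + 3200 + 3969 = 2592.
Divide through by 2592 to get (x - 10)²/81 + (y - 7)²/32 = 1.
Ellipse, center (10, 7), major axis horizontal; a² = 81, b² = 32.
c² = a² - b² = 81 - 32 = 49, so c = 7.
Foci lie on the horizontal axis through the center: (h ± c, k).

(3, 7) and (17, 7)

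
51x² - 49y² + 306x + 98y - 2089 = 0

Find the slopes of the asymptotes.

51(x² + 6x) -49(y² - 2y) = 2089
51(x + 3)² -49(y - 1)² = 2089 + 459 - 49 = 2499
Divide by 2499: (x + 3)²/49 - (y - 1)²/51 = 1
Hyperbola, center (-3, 1), transverse axis horizontal; a² = 49, b² = 51.
For a horizontal hyperbola the asymptotes have slope ±b/a.
Here that is ±√51/7.

√51/7 and -√51/7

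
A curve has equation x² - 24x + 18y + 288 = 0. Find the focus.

(12, -25/2)

Only x is squared. Complete the square in x: (x - 12)² = -18(y + 8).
Vertex (12, -8); 4p = -18 so p = -9/2. Opens down.
Focus is p units from the vertex along the axis: (h, k + p).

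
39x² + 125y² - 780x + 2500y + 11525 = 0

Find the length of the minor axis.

Collect terms: 39(x² - 20x) + 125(y² + 20y) = -11525
Complete the square in x and y: 39(x - 10)² + 125(y + 10)² = -11525 + 3900 + 12500 = 4875
Divide by 4875: (x - 10)²/125 + (y + 10)²/39 = 1
Ellipse, center (10, -10), major axis horizontal; a² = 125, b² = 39.
b² = 39 so b = √39; the minor axis has length 2b = 2√39.

2√39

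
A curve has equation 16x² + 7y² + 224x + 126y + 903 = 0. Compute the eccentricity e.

Group: 16(x² + 14x) + 7(y² + 18y) = -903
16(x + 7)² + 7(y + 9)² = -903 + 784 + 567 = 448
Dividing both sides by 448: (x + 7)²/28 + (y + 9)²/64 = 1
Ellipse, center (-7, -9), major axis vertical; a² = 64, b² = 28.
c² = a² - b² = 36, so c = 6.
e = c/a = 6/8 = 3/4.

e = 3/4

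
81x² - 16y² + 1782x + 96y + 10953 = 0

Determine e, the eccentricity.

Collect terms: 81(x² + 22x) -16(y² - 6y) = -10953
Complete the square: 81(x + 11)² -16(y - 3)² = -10953 + 9801 - 144 = -1296
Divide through by -1296 to get (y - 3)²/81 - (x + 11)²/16 = 1.
Hyperbola, center (-11, 3), transverse axis vertical; a² = 81, b² = 16.
c² = a² + b² = 97, so c = √97.
e = c/a = √97/9.

e = √97/9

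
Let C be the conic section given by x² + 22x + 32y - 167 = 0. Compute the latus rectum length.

Only x is squared. Complete the square in x: (x + 11)² = -32(y - 9).
Vertex (-11, 9); 4p = -32 so p = -8. Opens down.
Latus rectum length = |4p| = 32.

32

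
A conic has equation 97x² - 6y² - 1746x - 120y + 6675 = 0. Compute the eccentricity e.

e = √618/6

Group: 97(x² - 18x) -6(y² + 20y) = -6675
Completing the square gives 97(x - 9)² -6(y + 10)² = -6675 + 7857 - 600 = 582.
Divide through by 582 to get (x - 9)²/6 - (y + 10)²/97 = 1.
Hyperbola, center (9, -10), transverse axis horizontal; a² = 6, b² = 97.
c² = a² + b² = 103, so c = √103.
e = c/a = √103/√6 = √618/6.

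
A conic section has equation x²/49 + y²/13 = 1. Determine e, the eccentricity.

e = 6/7

Center (0, 0). The larger denominator 49 sits under the x-term, so the major axis is horizontal; a² = 49, b² = 13.
c² = a² - b² = 36, so c = 6.
e = c/a = 6/7.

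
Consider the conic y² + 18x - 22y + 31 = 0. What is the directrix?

Only y is squared. Complete the square in y: (y - 11)² = -18(x - 5).
Vertex (5, 11); 4p = -18 so p = -9/2. Opens left.
Directrix is the vertical line x = h − p = 5 − (-9/2) = 19/2.

x = 19/2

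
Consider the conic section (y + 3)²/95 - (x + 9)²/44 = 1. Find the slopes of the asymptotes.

Center (-9, -3). The positive term is the y-term, so the transverse axis is vertical; a² = 95, b² = 44.
For a vertical hyperbola the asymptotes have slope ±a/b.
Here that is ±√95/2√11 = ±√1045/22.

√1045/22 and -√1045/22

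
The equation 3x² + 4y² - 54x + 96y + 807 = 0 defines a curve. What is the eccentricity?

Collect terms: 3(x² - 18x) + 4(y² + 24y) = -807
3(x - 9)² + 4(y + 12)² = -807 + 243 + 576 = 12
Divide through by 12 to get (x - 9)²/4 + (y + 12)²/3 = 1.
Ellipse, center (9, -12), major axis horizontal; a² = 4, b² = 3.
c² = a² - b² = 1, so c = 1.
e = c/a = 1/2.

e = 1/2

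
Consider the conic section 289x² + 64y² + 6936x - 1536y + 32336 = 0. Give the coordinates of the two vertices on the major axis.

(-12, -5) and (-12, 29)

Rearranging, 289(x² + 24x) + 64(y² - 24y) = -32336.
Completing the square gives 289(x + 12)² + 64(y - 12)² = -32336 + 41616 + 9216 = 18496.
Dividing both sides by 18496: (x + 12)²/64 + (y - 12)²/289 = 1
Ellipse, center (-12, 12), major axis vertical; a² = 289, b² = 64.
a = 17. Vertices at (h, k ± a).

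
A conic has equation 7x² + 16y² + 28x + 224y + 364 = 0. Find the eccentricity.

Rearranging, 7(x² + 4x) + 16(y² + 14y) = -364.
Complete the square: 7(x + 2)² + 16(y + 7)² = -364 + 28 + 784 = 448
Dividing both sides by 448: (x + 2)²/64 + (y + 7)²/28 = 1
Ellipse, center (-2, -7), major axis horizontal; a² = 64, b² = 28.
c² = a² - b² = 36, so c = 6.
e = c/a = 6/8 = 3/4.

e = 3/4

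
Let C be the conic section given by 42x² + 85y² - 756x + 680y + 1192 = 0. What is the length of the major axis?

2√85

Group the x- and y-terms: 42(x² - 18x) + 85(y² + 8y) = -1192
42(x - 9)² + 85(y + 4)² = -1192 + 3402 + 1360 = 3570
Divide through by 3570 to get (x - 9)²/85 + (y + 4)²/42 = 1.
Ellipse, center (9, -4), major axis horizontal; a² = 85, b² = 42.
a² = 85 so a = √85; the major axis has length 2a = 2√85.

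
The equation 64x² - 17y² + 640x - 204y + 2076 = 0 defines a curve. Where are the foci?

(-5, -15) and (-5, 3)

Group: 64(x² + 10x) -17(y² + 12y) = -2076
Completing the square gives 64(x + 5)² -17(y + 6)² = -2076 + 1600 - 612 = -1088.
Dividing both sides by -1088: (y + 6)²/64 - (x + 5)²/17 = 1
Hyperbola, center (-5, -6), transverse axis vertical; a² = 64, b² = 17.
c² = a² + b² = 64 + 17 = 81, so c = 9.
Foci lie on the vertical axis through the center: (h, k ± c).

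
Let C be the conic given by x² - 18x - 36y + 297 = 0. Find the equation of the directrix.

Only x is squared. Complete the square in x: (x - 9)² = 36(y - 6).
Vertex (9, 6); 4p = 36 so p = 9. Opens up.
Directrix is the horizontal line y = k − p = 6 − (9) = -3.

y = -3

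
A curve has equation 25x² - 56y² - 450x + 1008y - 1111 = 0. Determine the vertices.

25(x² - 18x) -56(y² - 18y) = 1111
Completing the square gives 25(x - 9)² -56(y - 9)² = 1111 + 2025 - 4536 = -1400.
Divide by -1400: (y - 9)²/25 - (x - 9)²/56 = 1
Hyperbola, center (9, 9), transverse axis vertical; a² = 25, b² = 56.
a = 5. Vertices at (h, k ± a).

(9, 4) and (9, 14)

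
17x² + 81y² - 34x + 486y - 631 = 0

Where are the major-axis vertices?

(-8, -3) and (10, -3)

Rearranging, 17(x² - 2x) + 81(y² + 6y) = 631.
17(x - 1)² + 81(y + 3)² = 631 + 17 + 729 = 1377
Divide through by 1377 to get (x - 1)²/81 + (y + 3)²/17 = 1.
Ellipse, center (1, -3), major axis horizontal; a² = 81, b² = 17.
a = 9. Vertices at (h ± a, k).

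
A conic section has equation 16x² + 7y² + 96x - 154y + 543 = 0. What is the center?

16(x² + 6x) + 7(y² - 22y) = -543
16(x + 3)² + 7(y - 11)² = -543 + 144 + 847 = 448
Divide through by 448 to get (x + 3)²/28 + (y - 11)²/64 = 1.
Ellipse with center (-3, 11).

(-3, 11)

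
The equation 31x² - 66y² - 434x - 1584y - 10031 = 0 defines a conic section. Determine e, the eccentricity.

e = √6402/66

Collect terms: 31(x² - 14x) -66(y² + 24y) = 10031
Complete the square: 31(x - 7)² -66(y + 12)² = 10031 + 1519 - 9504 = 2046
Dividing both sides by 2046: (x - 7)²/66 - (y + 12)²/31 = 1
Hyperbola, center (7, -12), transverse axis horizontal; a² = 66, b² = 31.
c² = a² + b² = 97, so c = √97.
e = c/a = √97/√66 = √6402/66.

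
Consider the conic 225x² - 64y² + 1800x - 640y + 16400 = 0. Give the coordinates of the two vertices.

Group the x- and y-terms: 225(x² + 8x) -64(y² + 10y) = -16400
Complete the square: 225(x + 4)² -64(y + 5)² = -16400 + 3600 - 1600 = -14400
Divide by -14400: (y + 5)²/225 - (x + 4)²/64 = 1
Hyperbola, center (-4, -5), transverse axis vertical; a² = 225, b² = 64.
a = 15. Vertices at (h, k ± a).

(-4, -20) and (-4, 10)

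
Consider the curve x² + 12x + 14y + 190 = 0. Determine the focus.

(-6, -29/2)

Only x is squared. Complete the square in x: (x + 6)² = -14(y + 11).
Vertex (-6, -11); 4p = -14 so p = -7/2. Opens down.
Focus is p units from the vertex along the axis: (h, k + p).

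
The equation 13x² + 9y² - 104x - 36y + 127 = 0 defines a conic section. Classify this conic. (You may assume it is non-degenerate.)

No xy term. Coefficients of x² and y² are A = 13, C = 9.
A and C have the same sign but A ≠ C ⇒ ellipse.

ellipse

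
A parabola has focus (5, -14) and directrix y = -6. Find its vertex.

The vertex is the midpoint between the focus and the directrix along the axis of symmetry.
Axis is vertical (directrix is horizontal). Vertex y-coordinate = (-14 + (-6))/2 = -10; x-coordinate = 5.

(5, -10)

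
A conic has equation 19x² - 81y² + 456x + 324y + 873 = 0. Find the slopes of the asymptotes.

√19/9 and -√19/9

Group the x- and y-terms: 19(x² + 24x) -81(y² - 4y) = -873
19(x + 12)² -81(y - 2)² = -873 + 2736 - 324 = 1539
Divide by 1539: (x + 12)²/81 - (y - 2)²/19 = 1
Hyperbola, center (-12, 2), transverse axis horizontal; a² = 81, b² = 19.
For a horizontal hyperbola the asymptotes have slope ±b/a.
Here that is ±√19/9.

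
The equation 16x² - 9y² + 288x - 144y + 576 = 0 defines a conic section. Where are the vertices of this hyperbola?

16(x² + 18x) -9(y² + 16y) = -576
Completing the square gives 16(x + 9)² -9(y + 8)² = -576 + 1296 - 576 = 144.
Divide through by 144 to get (x + 9)²/9 - (y + 8)²/16 = 1.
Hyperbola, center (-9, -8), transverse axis horizontal; a² = 9, b² = 16.
a = 3. Vertices at (h ± a, k).

(-12, -8) and (-6, -8)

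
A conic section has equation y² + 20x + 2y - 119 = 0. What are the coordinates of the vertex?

Only y is squared. Complete the square in y: (y + 1)² = -20(x - 6).
Vertex (6, -1); 4p = -20 so p = -5. Opens left.

(6, -1)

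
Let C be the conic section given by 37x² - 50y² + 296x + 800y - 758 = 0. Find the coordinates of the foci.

(-4, 8 - √87) and (-4, 8 + √87)

Collect terms: 37(x² + 8x) -50(y² - 16y) = 758
Completing the square gives 37(x + 4)² -50(y - 8)² = 758 + 592 - 3200 = -1850.
Divide through by -1850 to get (y - 8)²/37 - (x + 4)²/50 = 1.
Hyperbola, center (-4, 8), transverse axis vertical; a² = 37, b² = 50.
c² = a² + b² = 37 + 50 = 87, so c = √87.
Foci lie on the vertical axis through the center: (h, k ± c).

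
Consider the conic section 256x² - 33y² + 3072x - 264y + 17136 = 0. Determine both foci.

(-6, -21) and (-6, 13)

Group the x- and y-terms: 256(x² + 12x) -33(y² + 8y) = -17136
Completing the square gives 256(x + 6)² -33(y + 4)² = -17136 + 9216 - 528 = -8448.
Divide through by -8448 to get (y + 4)²/256 - (x + 6)²/33 = 1.
Hyperbola, center (-6, -4), transverse axis vertical; a² = 256, b² = 33.
c² = a² + b² = 256 + 33 = 289, so c = 17.
Foci lie on the vertical axis through the center: (h, k ± c).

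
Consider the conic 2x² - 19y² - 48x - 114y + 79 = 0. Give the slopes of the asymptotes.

√38/19 and -√38/19

Collect terms: 2(x² - 24x) -19(y² + 6y) = -79
Complete the square: 2(x - 12)² -19(y + 3)² = -79 + 288 - 171 = 38
Divide through by 38 to get (x - 12)²/19 - (y + 3)²/2 = 1.
Hyperbola, center (12, -3), transverse axis horizontal; a² = 19, b² = 2.
For a horizontal hyperbola the asymptotes have slope ±b/a.
Here that is ±√2/√19 = ±√38/19.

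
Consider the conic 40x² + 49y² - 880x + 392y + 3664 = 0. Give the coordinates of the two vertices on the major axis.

40(x² - 22x) + 49(y² + 8y) = -3664
Completing the square gives 40(x - 11)² + 49(y + 4)² = -3664 + 4840 + 784 = 1960.
Divide by 1960: (x - 11)²/49 + (y + 4)²/40 = 1
Ellipse, center (11, -4), major axis horizontal; a² = 49, b² = 40.
a = 7. Vertices at (h ± a, k).

(4, -4) and (18, -4)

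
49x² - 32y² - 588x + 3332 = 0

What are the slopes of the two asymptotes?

7√2/8 and -7√2/8

Group the x- and y-terms: 49(x² - 12x) -32y² = -3332
49(x - 6)² -32y² = -3332 + 1764 + 0 = -1568
Dividing both sides by -1568: y²/49 - (x - 6)²/32 = 1
Hyperbola, center (6, 0), transverse axis vertical; a² = 49, b² = 32.
For a vertical hyperbola the asymptotes have slope ±a/b.
Here that is ±7/4√2 = ±7√2/8.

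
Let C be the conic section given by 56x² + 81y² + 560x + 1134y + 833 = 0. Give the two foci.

(-10, -7) and (0, -7)

56(x² + 10x) + 81(y² + 14y) = -833
Complete the square: 56(x + 5)² + 81(y + 7)² = -833 + 1400 + 3969 = 4536
Divide by 4536: (x + 5)²/81 + (y + 7)²/56 = 1
Ellipse, center (-5, -7), major axis horizontal; a² = 81, b² = 56.
c² = a² - b² = 81 - 56 = 25, so c = 5.
Foci lie on the horizontal axis through the center: (h ± c, k).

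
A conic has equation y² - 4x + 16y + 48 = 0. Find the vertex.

Only y is squared. Complete the square in y: (y + 8)² = 4(x + 4).
Vertex (-4, -8); 4p = 4 so p = 1. Opens right.

(-4, -8)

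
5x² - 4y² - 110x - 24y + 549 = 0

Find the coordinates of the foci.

Group: 5(x² - 22x) -4(y² + 6y) = -549
Complete the square in x and y: 5(x - 11)² -4(y + 3)² = -549 + 605 - 36 = 20
Divide by 20: (x - 11)²/4 - (y + 3)²/5 = 1
Hyperbola, center (11, -3), transverse axis horizontal; a² = 4, b² = 5.
c² = a² + b² = 4 + 5 = 9, so c = 3.
Foci lie on the horizontal axis through the center: (h ± c, k).

(8, -3) and (14, -3)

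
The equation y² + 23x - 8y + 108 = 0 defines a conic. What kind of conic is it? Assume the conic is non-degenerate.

parabola

No xy term. Coefficients of x² and y² are A = 0, C = 1.
Exactly one squared variable ⇒ parabola.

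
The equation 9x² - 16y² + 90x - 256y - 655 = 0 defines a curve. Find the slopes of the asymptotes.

3/4 and -3/4

Rearranging, 9(x² + 10x) -16(y² + 16y) = 655.
Complete the square in x and y: 9(x + 5)² -16(y + 8)² = 655 + 225 - 1024 = -144
Divide through by -144 to get (y + 8)²/9 - (x + 5)²/16 = 1.
Hyperbola, center (-5, -8), transverse axis vertical; a² = 9, b² = 16.
For a vertical hyperbola the asymptotes have slope ±a/b.
Here that is ±3/4.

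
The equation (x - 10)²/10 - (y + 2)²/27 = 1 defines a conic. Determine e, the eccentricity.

e = √370/10

Center (10, -2). The positive term is the x-term, so the transverse axis is horizontal; a² = 10, b² = 27.
c² = a² + b² = 37, so c = √37.
e = c/a = √37/√10 = √370/10.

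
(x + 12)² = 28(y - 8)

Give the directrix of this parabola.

Vertex (-12, 8); 4p = 28 so p = 7. Opens up.
Directrix is the horizontal line y = k − p = 8 − (7) = 1.

y = 1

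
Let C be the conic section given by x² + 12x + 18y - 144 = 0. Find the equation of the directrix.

y = 29/2

Only x is squared. Complete the square in x: (x + 6)² = -18(y - 10).
Vertex (-6, 10); 4p = -18 so p = -9/2. Opens down.
Directrix is the horizontal line y = k − p = 10 − (-9/2) = 29/2.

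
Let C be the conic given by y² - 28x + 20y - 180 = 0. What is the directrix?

x = -17

Only y is squared. Complete the square in y: (y + 10)² = 28(x + 10).
Vertex (-10, -10); 4p = 28 so p = 7. Opens right.
Directrix is the vertical line x = h − p = -10 − (7) = -17.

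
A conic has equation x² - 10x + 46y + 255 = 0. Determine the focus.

(5, -33/2)

Only x is squared. Complete the square in x: (x - 5)² = -46(y + 5).
Vertex (5, -5); 4p = -46 so p = -23/2. Opens down.
Focus is p units from the vertex along the axis: (h, k + p).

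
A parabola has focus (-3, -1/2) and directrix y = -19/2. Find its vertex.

(-3, -5)

The vertex is the midpoint between the focus and the directrix along the axis of symmetry.
Axis is vertical (directrix is horizontal). Vertex y-coordinate = (-1/2 + (-19/2))/2 = -5; x-coordinate = -3.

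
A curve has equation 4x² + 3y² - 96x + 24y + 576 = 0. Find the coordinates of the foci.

(12, -6) and (12, -2)

Group the x- and y-terms: 4(x² - 24x) + 3(y² + 8y) = -576
Completing the square gives 4(x - 12)² + 3(y + 4)² = -576 + 576 + 48 = 48.
Divide by 48: (x - 12)²/12 + (y + 4)²/16 = 1
Ellipse, center (12, -4), major axis vertical; a² = 16, b² = 12.
c² = a² - b² = 16 - 12 = 4, so c = 2.
Foci lie on the vertical axis through the center: (h, k ± c).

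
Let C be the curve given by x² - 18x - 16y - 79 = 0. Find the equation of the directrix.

y = -14

Only x is squared. Complete the square in x: (x - 9)² = 16(y + 10).
Vertex (9, -10); 4p = 16 so p = 4. Opens up.
Directrix is the horizontal line y = k − p = -10 − (4) = -14.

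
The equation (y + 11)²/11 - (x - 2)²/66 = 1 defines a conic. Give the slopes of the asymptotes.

√6/6 and -√6/6

Center (2, -11). The positive term is the y-term, so the transverse axis is vertical; a² = 11, b² = 66.
For a vertical hyperbola the asymptotes have slope ±a/b.
Here that is ±√11/√66 = ±√6/6.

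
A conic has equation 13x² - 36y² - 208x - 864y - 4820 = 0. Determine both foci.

(1, -12) and (15, -12)

Group the x- and y-terms: 13(x² - 16x) -36(y² + 24y) = 4820
13(x - 8)² -36(y + 12)² = 4820 + 832 - 5184 = 468
Divide by 468: (x - 8)²/36 - (y + 12)²/13 = 1
Hyperbola, center (8, -12), transverse axis horizontal; a² = 36, b² = 13.
c² = a² + b² = 36 + 13 = 49, so c = 7.
Foci lie on the horizontal axis through the center: (h ± c, k).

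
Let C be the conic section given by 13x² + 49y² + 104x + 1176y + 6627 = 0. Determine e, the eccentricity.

e = 6/7

Collect terms: 13(x² + 8x) + 49(y² + 24y) = -6627
Completing the square gives 13(x + 4)² + 49(y + 12)² = -6627 + 208 + 7056 = 637.
Dividing both sides by 637: (x + 4)²/49 + (y + 12)²/13 = 1
Ellipse, center (-4, -12), major axis horizontal; a² = 49, b² = 13.
c² = a² - b² = 36, so c = 6.
e = c/a = 6/7.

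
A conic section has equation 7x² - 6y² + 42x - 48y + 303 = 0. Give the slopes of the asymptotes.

Collect terms: 7(x² + 6x) -6(y² + 8y) = -303
Complete the square: 7(x + 3)² -6(y + 4)² = -303 + 63 - 96 = -336
Dividing both sides by -336: (y + 4)²/56 - (x + 3)²/48 = 1
Hyperbola, center (-3, -4), transverse axis vertical; a² = 56, b² = 48.
For a vertical hyperbola the asymptotes have slope ±a/b.
Here that is ±2√14/4√3 = ±√42/6.

√42/6 and -√42/6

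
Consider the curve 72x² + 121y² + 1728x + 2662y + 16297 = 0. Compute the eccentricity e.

Group: 72(x² + 24x) + 121(y² + 22y) = -16297
Completing the square gives 72(x + 12)² + 121(y + 11)² = -16297 + 10368 + 14641 = 8712.
Dividing both sides by 8712: (x + 12)²/121 + (y + 11)²/72 = 1
Ellipse, center (-12, -11), major axis horizontal; a² = 121, b² = 72.
c² = a² - b² = 49, so c = 7.
e = c/a = 7/11.

e = 7/11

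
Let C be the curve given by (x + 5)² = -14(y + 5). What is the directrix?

y = -3/2

Vertex (-5, -5); 4p = -14 so p = -7/2. Opens down.
Directrix is the horizontal line y = k − p = -5 − (-7/2) = -3/2.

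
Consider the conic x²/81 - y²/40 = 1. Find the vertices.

Center (0, 0). The positive term is the x-term, so the transverse axis is horizontal; a² = 81, b² = 40.
a = 9. Vertices at (h ± a, k).

(-9, 0) and (9, 0)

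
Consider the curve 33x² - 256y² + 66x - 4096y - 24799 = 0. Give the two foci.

(-18, -8) and (16, -8)

Group the x- and y-terms: 33(x² + 2x) -256(y² + 16y) = 24799
Complete the square in x and y: 33(x + 1)² -256(y + 8)² = 24799 + 33 - 16384 = 8448
Divide by 8448: (x + 1)²/256 - (y + 8)²/33 = 1
Hyperbola, center (-1, -8), transverse axis horizontal; a² = 256, b² = 33.
c² = a² + b² = 256 + 33 = 289, so c = 17.
Foci lie on the horizontal axis through the center: (h ± c, k).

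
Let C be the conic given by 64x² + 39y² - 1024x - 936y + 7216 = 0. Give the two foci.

Collect terms: 64(x² - 16x) + 39(y² - 24y) = -7216
Completing the square gives 64(x - 8)² + 39(y - 12)² = -7216 + 4096 + 5616 = 2496.
Dividing both sides by 2496: (x - 8)²/39 + (y - 12)²/64 = 1
Ellipse, center (8, 12), major axis vertical; a² = 64, b² = 39.
c² = a² - b² = 64 - 39 = 25, so c = 5.
Foci lie on the vertical axis through the center: (h, k ± c).

(8, 7) and (8, 17)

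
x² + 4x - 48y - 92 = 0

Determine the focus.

(-2, 10)

Only x is squared. Complete the square in x: (x + 2)² = 48(y + 2).
Vertex (-2, -2); 4p = 48 so p = 12. Opens up.
Focus is p units from the vertex along the axis: (h, k + p).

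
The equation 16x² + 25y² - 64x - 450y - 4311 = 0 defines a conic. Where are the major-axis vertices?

(-18, 9) and (22, 9)

Rearranging, 16(x² - 4x) + 25(y² - 18y) = 4311.
Complete the square: 16(x - 2)² + 25(y - 9)² = 4311 + 64 + 2025 = 6400
Divide through by 6400 to get (x - 2)²/400 + (y - 9)²/256 = 1.
Ellipse, center (2, 9), major axis horizontal; a² = 400, b² = 256.
a = 20. Vertices at (h ± a, k).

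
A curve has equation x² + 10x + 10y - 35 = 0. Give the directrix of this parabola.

y = 17/2

Only x is squared. Complete the square in x: (x + 5)² = -10(y - 6).
Vertex (-5, 6); 4p = -10 so p = -5/2. Opens down.
Directrix is the horizontal line y = k − p = 6 − (-5/2) = 17/2.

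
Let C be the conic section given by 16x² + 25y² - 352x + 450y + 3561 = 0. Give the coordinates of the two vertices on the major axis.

Rearranging, 16(x² - 22x) + 25(y² + 18y) = -3561.
Complete the square in x and y: 16(x - 11)² + 25(y + 9)² = -3561 + 1936 + 2025 = 400
Divide by 400: (x - 11)²/25 + (y + 9)²/16 = 1
Ellipse, center (11, -9), major axis horizontal; a² = 25, b² = 16.
a = 5. Vertices at (h ± a, k).

(6, -9) and (16, -9)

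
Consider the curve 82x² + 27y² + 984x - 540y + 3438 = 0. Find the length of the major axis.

2√82

Group: 82(x² + 12x) + 27(y² - 20y) = -3438
82(x + 6)² + 27(y - 10)² = -3438 + 2952 + 2700 = 2214
Dividing both sides by 2214: (x + 6)²/27 + (y - 10)²/82 = 1
Ellipse, center (-6, 10), major axis vertical; a² = 82, b² = 27.
a² = 82 so a = √82; the major axis has length 2a = 2√82.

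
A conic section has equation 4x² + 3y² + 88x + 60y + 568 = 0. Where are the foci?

(-11, -10 - 3√2) and (-11, -10 + 3√2)

Rearranging, 4(x² + 22x) + 3(y² + 20y) = -568.
4(x + 11)² + 3(y + 10)² = -568 + 484 + 300 = 216
Dividing both sides by 216: (x + 11)²/54 + (y + 10)²/72 = 1
Ellipse, center (-11, -10), major axis vertical; a² = 72, b² = 54.
c² = a² - b² = 72 - 54 = 18, so c = 3√2.
Foci lie on the vertical axis through the center: (h, k ± c).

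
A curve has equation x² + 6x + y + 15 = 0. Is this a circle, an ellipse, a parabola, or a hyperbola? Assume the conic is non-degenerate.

No xy term. Coefficients of x² and y² are A = 1, C = 0.
Exactly one squared variable ⇒ parabola.

parabola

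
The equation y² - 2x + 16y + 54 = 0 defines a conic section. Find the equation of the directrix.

Only y is squared. Complete the square in y: (y + 8)² = 2(x + 5).
Vertex (-5, -8); 4p = 2 so p = 1/2. Opens right.
Directrix is the vertical line x = h − p = -5 − (1/2) = -11/2.

x = -11/2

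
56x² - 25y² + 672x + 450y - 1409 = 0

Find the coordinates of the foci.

Group: 56(x² + 12x) -25(y² - 18y) = 1409
Completing the square gives 56(x + 6)² -25(y - 9)² = 1409 + 2016 - 2025 = 1400.
Dividing both sides by 1400: (x + 6)²/25 - (y - 9)²/56 = 1
Hyperbola, center (-6, 9), transverse axis horizontal; a² = 25, b² = 56.
c² = a² + b² = 25 + 56 = 81, so c = 9.
Foci lie on the horizontal axis through the center: (h ± c, k).

(-15, 9) and (3, 9)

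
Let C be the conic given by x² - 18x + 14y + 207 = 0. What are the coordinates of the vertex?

(9, -9)

Only x is squared. Complete the square in x: (x - 9)² = -14(y + 9).
Vertex (9, -9); 4p = -14 so p = -7/2. Opens down.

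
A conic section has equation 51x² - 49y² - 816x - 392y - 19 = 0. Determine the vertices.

(1, -4) and (15, -4)

Collect terms: 51(x² - 16x) -49(y² + 8y) = 19
Completing the square gives 51(x - 8)² -49(y + 4)² = 19 + 3264 - 784 = 2499.
Divide through by 2499 to get (x - 8)²/49 - (y + 4)²/51 = 1.
Hyperbola, center (8, -4), transverse axis horizontal; a² = 49, b² = 51.
a = 7. Vertices at (h ± a, k).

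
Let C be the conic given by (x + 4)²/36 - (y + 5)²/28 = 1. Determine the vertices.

(-10, -5) and (2, -5)

Center (-4, -5). The positive term is the x-term, so the transverse axis is horizontal; a² = 36, b² = 28.
a = 6. Vertices at (h ± a, k).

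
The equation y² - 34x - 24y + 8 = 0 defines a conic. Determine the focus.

Only y is squared. Complete the square in y: (y - 12)² = 34(x + 4).
Vertex (-4, 12); 4p = 34 so p = 17/2. Opens right.
Focus is p units from the vertex along the axis: (h + p, k).

(9/2, 12)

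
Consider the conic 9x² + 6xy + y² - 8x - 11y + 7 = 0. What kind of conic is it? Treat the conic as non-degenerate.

parabola

A = 9, B = 6, C = 1.
Discriminant B² − 4AC = 6² − 4·9·1 = 0.
B² − 4AC = 0 ⇒ parabola.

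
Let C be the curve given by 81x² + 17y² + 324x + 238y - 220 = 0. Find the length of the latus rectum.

Group: 81(x² + 4x) + 17(y² + 14y) = 220
Completing the square gives 81(x + 2)² + 17(y + 7)² = 220 + 324 + 833 = 1377.
Dividing both sides by 1377: (x + 2)²/17 + (y + 7)²/81 = 1
Ellipse, center (-2, -7), major axis vertical; a² = 81, b² = 17.
Latus rectum length = 2b²/a = 2·17/9 = 34/9.

34/9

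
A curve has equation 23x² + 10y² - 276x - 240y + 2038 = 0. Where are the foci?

23(x² - 12x) + 10(y² - 24y) = -2038
Completing the square gives 23(x - 6)² + 10(y - 12)² = -2038 + 828 + 1440 = 230.
Divide through by 230 to get (x - 6)²/10 + (y - 12)²/23 = 1.
Ellipse, center (6, 12), major axis vertical; a² = 23, b² = 10.
c² = a² - b² = 23 - 10 = 13, so c = √13.
Foci lie on the vertical axis through the center: (h, k ± c).

(6, 12 - √13) and (6, 12 + √13)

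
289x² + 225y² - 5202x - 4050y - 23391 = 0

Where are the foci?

(9, 1) and (9, 17)

Rearranging, 289(x² - 18x) + 225(y² - 18y) = 23391.
289(x - 9)² + 225(y - 9)² = 23391 + 23409 + 18225 = 65025
Dividing both sides by 65025: (x - 9)²/225 + (y - 9)²/289 = 1
Ellipse, center (9, 9), major axis vertical; a² = 289, b² = 225.
c² = a² - b² = 289 - 225 = 64, so c = 8.
Foci lie on the vertical axis through the center: (h, k ± c).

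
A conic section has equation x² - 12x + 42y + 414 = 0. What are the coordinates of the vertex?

Only x is squared. Complete the square in x: (x - 6)² = -42(y + 9).
Vertex (6, -9); 4p = -42 so p = -21/2. Opens down.

(6, -9)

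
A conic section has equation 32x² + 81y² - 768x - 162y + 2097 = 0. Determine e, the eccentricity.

e = 7/9

Collect terms: 32(x² - 24x) + 81(y² - 2y) = -2097
Completing the square gives 32(x - 12)² + 81(y - 1)² = -2097 + 4608 + 81 = 2592.
Dividing both sides by 2592: (x - 12)²/81 + (y - 1)²/32 = 1
Ellipse, center (12, 1), major axis horizontal; a² = 81, b² = 32.
c² = a² - b² = 49, so c = 7.
e = c/a = 7/9.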